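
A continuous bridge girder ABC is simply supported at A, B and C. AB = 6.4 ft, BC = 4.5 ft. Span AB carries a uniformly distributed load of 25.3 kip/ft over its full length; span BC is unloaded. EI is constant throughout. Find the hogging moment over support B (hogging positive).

M_B = 76.06 kip·ft

Release continuity at B by inserting a hinge; the redundant is the internal moment M_B. The primary structure is two simply-supported spans AB and BC.
Discontinuity in slope at B on the released structure — sum the simple-span end rotations:
  span AB: UDL 25.3: wL³/(24EI) = 276.3/EI
  relative rotation θ_0 = (276.3 + 0)/EI = 276.3/EI
A unit hogging moment at B produces rotation L₁/(3EI) + L₂/(3EI) = 3.633/EI.
Slope continuity at B: θ_0 = M_B·3.633/EI, so M_B = 276.3/3.633 = 76.06 kip·ft (hogging).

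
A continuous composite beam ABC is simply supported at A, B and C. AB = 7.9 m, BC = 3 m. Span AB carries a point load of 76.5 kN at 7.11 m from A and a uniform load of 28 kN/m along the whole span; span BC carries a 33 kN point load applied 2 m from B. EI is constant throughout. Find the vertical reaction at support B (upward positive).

R_B = 282.3 kN

Take M_B as the redundant. Released structure: two simple spans AB and BC with a hinge at B.
End slopes at the hinge B, treating each span as simply supported:
  span AB: point load 76.5 at a = 7.11: Pab(L + a)/(6LEI) = 136.1/EI
  span AB: UDL 28: wL³/(24EI) = 575.2/EI
  span BC: point load 33 at a = 2: Pab(L + b)/(6LEI) = 14.67/EI
  relative rotation θ_0 = (711.3 + 14.67)/EI = 725.9/EI
A unit hogging moment at B produces rotation L₁/(3EI) + L₂/(3EI) = 3.633/EI.
Compatibility: M_B·(L₁+L₂)/(3EI) = θ_0, giving M_B = 199.8 kN·m (hogging).
Span AB, ΣM about A with M_B applied at B: R_B^{AB}·7.9 = 1418 + 199.8, so R_B^{AB} = 204.7 kN and R_A = 297.7 − 204.7 = 92.96 kN.
Span BC, ΣM about C: R_B^{BC}·3 = 33 + 199.8, so R_B^{BC} = 77.6 kN and R_C = 33 − 77.6 = -44.6 kN.
R_B = 204.7 + 77.6 = 282.3 kN.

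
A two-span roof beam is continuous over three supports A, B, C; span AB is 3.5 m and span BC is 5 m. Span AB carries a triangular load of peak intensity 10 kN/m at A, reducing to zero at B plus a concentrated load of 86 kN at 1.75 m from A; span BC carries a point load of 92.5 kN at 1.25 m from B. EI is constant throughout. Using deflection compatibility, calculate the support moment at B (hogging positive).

Release continuity at B by inserting a hinge; the redundant is the internal moment M_B. The primary structure is two simply-supported spans AB and BC.
End slopes at the hinge B, treating each span as simply supported:
  span AB: triangular load, peak 10: 7w₀L³/(360EI) = 8.337/EI
  span AB: point load 86 at a = 1.75: Pab(L + a)/(6LEI) = 65.84/EI
  span BC: point load 92.5 at a = 1.25: Pab(L + b)/(6LEI) = 126.5/EI
  relative rotation θ_0 = (74.18 + 126.5)/EI = 200.6/EI
A unit hogging moment at B produces rotation L₁/(3EI) + L₂/(3EI) = 2.833/EI.
Slope continuity at B: θ_0 = M_B·2.833/EI, so M_B = 200.6/2.833 = 70.82 kN·m (hogging).

M_B = 70.82 kN·m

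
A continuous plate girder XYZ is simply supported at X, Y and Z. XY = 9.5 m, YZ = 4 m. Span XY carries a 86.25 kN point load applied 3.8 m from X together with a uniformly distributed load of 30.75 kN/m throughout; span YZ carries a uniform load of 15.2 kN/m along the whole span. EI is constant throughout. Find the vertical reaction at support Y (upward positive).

R_Y = 335.3 kN

Take M_Y as the redundant. Released structure: two simple spans XY and YZ with a hinge at Y.
Rotations at Y on the released spans (each span's end-slope, ×1/EI):
  span XY: point load 86.25 at a = 3.8: Pab(L + a)/(6LEI) = 435.9/EI
  span XY: UDL 30.75: wL³/(24EI) = 1099/EI
  span YZ: UDL 15.2: wL³/(24EI) = 40.53/EI
  relative rotation θ_0 = (1534 + 40.53)/EI = 1575/EI
A unit hogging moment at Y produces rotation L₁/(3EI) + L₂/(3EI) = 4.5/EI.
Slope continuity at Y: θ_0 = M_Y·4.5/EI, so M_Y = 1575/4.5 = 350 kN·m (hogging).
Span XY, ΣM about X with M_Y applied at Y: R_Y^{XY}·9.5 = 1715 + 350, so R_Y^{XY} = 217.4 kN and R_X = 378.4 − 217.4 = 161 kN.
Span YZ, ΣM about Z: R_Y^{YZ}·4 = 121.6 + 350, so R_Y^{YZ} = 117.9 kN and R_Z = 60.8 − 117.9 = -57.1 kN.
R_Y = 217.4 + 117.9 = 335.3 kN.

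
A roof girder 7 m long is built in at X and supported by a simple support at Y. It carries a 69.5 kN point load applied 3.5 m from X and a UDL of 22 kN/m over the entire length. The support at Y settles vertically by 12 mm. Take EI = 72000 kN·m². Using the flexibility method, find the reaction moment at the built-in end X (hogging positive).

Take the reaction at Y as the redundant and release it; the primary structure is a cantilever fixed at X.
Downward deflection at the released point Y due to the loads:
  point load 69.5 at a = 3.5: Pa²(3L − a)/(6EI) = 2483/EI
  UDL 22: wL⁴/(8EI) = 6603/EI
  δ_0 = 9086/EI
Flexibility coefficient — unit upward force at Y: δ_{YY} = L³/(3EI) = 114.3/EI.
With EI = 72000 kN·m²: δ_0 = 0.12619 m and δ_{YY} = 0.001588 m/kN.
Compatibility — the beam at Y must follow the support down by 0.012 m: δ_0 − R_Y·δ_{YY} = 0.012, so R_Y = (0.12619 − 0.012)/0.001588 = 71.91 kN.
Moment equilibrium about X: M_X = Σ(load moments about X) − R_Y·L = 782.2 − 71.91×7 = 278.9 kN·m.

M_X = 278.9 kN·m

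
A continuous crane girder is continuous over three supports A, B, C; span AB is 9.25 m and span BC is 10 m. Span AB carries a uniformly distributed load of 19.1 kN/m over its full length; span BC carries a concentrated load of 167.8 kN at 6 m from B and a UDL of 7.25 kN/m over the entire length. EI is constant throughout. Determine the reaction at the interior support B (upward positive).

R_B = 252.4 kN

Take M_B as the redundant. Released structure: two simple spans AB and BC with a hinge at B.
Discontinuity in slope at B on the released structure — sum the simple-span end rotations:
  span AB: UDL 19.1: wL³/(24EI) = 629.9/EI
  span BC: point load 167.8 at a = 6: Pab(L + b)/(6LEI) = 939.7/EI
  span BC: UDL 7.25: wL³/(24EI) = 302.1/EI
  relative rotation θ_0 = (629.9 + 1242)/EI = 1872/EI
A unit hogging moment at B produces rotation L₁/(3EI) + L₂/(3EI) = 6.417/EI.
Slope continuity at B: θ_0 = M_B·6.417/EI, so M_B = 1872/6.417 = 291.7 kN·m (hogging).
Span AB, ΣM about A with M_B applied at B: R_B^{AB}·9.25 = 817.1 + 291.7, so R_B^{AB} = 119.9 kN and R_A = 176.7 − 119.9 = 56.8 kN.
Span BC, ΣM about C: R_B^{BC}·10 = 1034 + 291.7, so R_B^{BC} = 132.5 kN and R_C = 240.3 − 132.5 = 107.8 kN.
R_B = 119.9 + 132.5 = 252.4 kN.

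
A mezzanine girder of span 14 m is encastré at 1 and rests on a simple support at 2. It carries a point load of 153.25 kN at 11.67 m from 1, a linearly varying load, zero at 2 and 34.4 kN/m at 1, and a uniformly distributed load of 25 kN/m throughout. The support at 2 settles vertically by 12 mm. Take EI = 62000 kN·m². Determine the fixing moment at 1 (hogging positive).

Release the roller at 2. Primary structure: cantilever fixed at 1.
Primary-structure tip deflection at 2 by superposition:
  point load 153.25 at a = 11.67: Pa²(3L − a)/(6EI) = 105503/EI
  triangular load, peak 34.4 at the fixed end: w₀L⁴/(30EI) = 44050/EI
  UDL 25: wL⁴/(8EI) = 120050/EI
  δ_0 = 269603/EI
Flexibility coefficient — unit upward force at 2: δ_{22} = L³/(3EI) = 914.7/EI.
With EI = 62000 kN·m²: δ_0 = 4.3484 m and δ_{22} = 0.014753 m/kN.
Compatibility — the beam at 2 must follow the support down by 0.012 m: δ_0 − R_2·δ_{22} = 0.012, so R_2 = (4.3484 − 0.012)/0.014753 = 293.9 kN.
Moment equilibrium about 1: M_1 = Σ(load moments about 1) − R_2·L = 5362 − 293.9×14 = 1247 kN·m.

M_1 = 1247 kN·m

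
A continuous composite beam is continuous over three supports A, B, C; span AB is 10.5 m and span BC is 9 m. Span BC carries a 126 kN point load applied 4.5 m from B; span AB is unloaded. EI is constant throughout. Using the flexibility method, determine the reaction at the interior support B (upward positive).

R_B = 83.25 kN

Insert a hinge at B; M_B is the redundant, and each span becomes simply supported.
Discontinuity in slope at B on the released structure — sum the simple-span end rotations:
  span BC: point load 126 at a = 4.5: Pab(L + b)/(6LEI) = 637.9/EI
  relative rotation θ_0 = (0 + 637.9)/EI = 637.9/EI
A unit hogging moment at B produces rotation L₁/(3EI) + L₂/(3EI) = 6.5/EI.
Slope continuity at B: θ_0 = M_B·6.5/EI, so M_B = 637.9/6.5 = 98.13 kN·m (hogging).
Span AB, ΣM about A with M_B applied at B: R_B^{AB}·10.5 = 0 + 98.13, so R_B^{AB} = 9.346 kN and R_A = 0 − 9.346 = -9.346 kN.
Span BC, ΣM about C: R_B^{BC}·9 = 567 + 98.13, so R_B^{BC} = 73.9 kN and R_C = 126 − 73.9 = 52.1 kN.
R_B = 9.346 + 73.9 = 83.25 kN.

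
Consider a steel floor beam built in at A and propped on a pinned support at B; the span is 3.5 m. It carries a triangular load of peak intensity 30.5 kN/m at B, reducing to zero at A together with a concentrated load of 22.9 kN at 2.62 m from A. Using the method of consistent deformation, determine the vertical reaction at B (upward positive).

R_B = 43.8 kN

Take the reaction at B as the redundant and release it; the primary structure is a cantilever fixed at A.
Primary-structure tip deflection at B by superposition:
  triangular load, peak 30.5 at the free end: 11w₀L⁴/(120EI) = 419.5/EI
  point load 22.9 at a = 2.62: Pa²(3L − a)/(6EI) = 206.4/EI
  δ_0 = 626/EI
Flexibility coefficient — unit upward force at B: δ_{BB} = L³/(3EI) = 14.29/EI.
Compatibility at B: δ_0 − R_B·δ_{BB} = 0, so R_B = 626/14.29 = 43.8 kN.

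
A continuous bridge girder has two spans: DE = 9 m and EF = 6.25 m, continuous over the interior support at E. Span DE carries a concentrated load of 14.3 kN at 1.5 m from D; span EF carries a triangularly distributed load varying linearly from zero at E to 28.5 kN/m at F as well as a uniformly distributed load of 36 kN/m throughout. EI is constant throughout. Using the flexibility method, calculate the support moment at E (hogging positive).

M_E = 104.8 kN·m

Take M_E as the redundant. Released structure: two simple spans DE and EF with a hinge at E.
Discontinuity in slope at E on the released structure — sum the simple-span end rotations:
  span DE: point load 14.3 at a = 1.5: Pab(L + a)/(6LEI) = 31.28/EI
  span EF: triangular load, peak 28.5: 7w₀L³/(360EI) = 135.3/EI
  span EF: UDL 36: wL³/(24EI) = 366.2/EI
  relative rotation θ_0 = (31.28 + 501.5)/EI = 532.8/EI
A unit hogging moment at E produces rotation L₁/(3EI) + L₂/(3EI) = 5.083/EI.
Compatibility: M_E·(L₁+L₂)/(3EI) = θ_0, giving M_E = 104.8 kN·m (hogging).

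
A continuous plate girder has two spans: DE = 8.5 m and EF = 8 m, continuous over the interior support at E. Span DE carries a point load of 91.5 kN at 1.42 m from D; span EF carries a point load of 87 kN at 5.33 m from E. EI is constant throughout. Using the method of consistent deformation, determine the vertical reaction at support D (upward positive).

R_D = 66.5 kN

Take M_E as the redundant. Released structure: two simple spans DE and EF with a hinge at E.
Rotations at E on the released spans (each span's end-slope, ×1/EI):
  span DE: point load 91.5 at a = 1.42: Pab(L + a)/(6LEI) = 178.9/EI
  span EF: point load 87 at a = 5.33: Pab(L + b)/(6LEI) = 275.2/EI
  relative rotation θ_0 = (178.9 + 275.2)/EI = 454.2/EI
A unit hogging moment at E produces rotation L₁/(3EI) + L₂/(3EI) = 5.5/EI.
Compatibility: M_E·(L₁+L₂)/(3EI) = θ_0, giving M_E = 82.57 kN·m (hogging).
Span DE, ΣM about D with M_E applied at E: R_E^{DE}·8.5 = 129.9 + 82.57, so R_E^{DE} = 25 kN and R_D = 91.5 − 25 = 66.5 kN.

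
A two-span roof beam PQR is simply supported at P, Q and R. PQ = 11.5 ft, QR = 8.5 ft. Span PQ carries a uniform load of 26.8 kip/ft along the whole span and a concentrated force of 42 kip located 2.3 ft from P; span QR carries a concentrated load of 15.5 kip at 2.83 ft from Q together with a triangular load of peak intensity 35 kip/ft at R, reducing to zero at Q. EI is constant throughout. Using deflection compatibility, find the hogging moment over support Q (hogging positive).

M_Q = 354.5 kip·ft

Insert a hinge at Q; M_Q is the redundant, and each span becomes simply supported.
End slopes at the hinge Q, treating each span as simply supported:
  span PQ: UDL 26.8: wL³/(24EI) = 1698/EI
  span PQ: point load 42 at a = 2.3: Pab(L + a)/(6LEI) = 177.7/EI
  span QR: point load 15.5 at a = 2.83: Pab(L + b)/(6LEI) = 69.1/EI
  span QR: triangular load, peak 35: 7w₀L³/(360EI) = 417.9/EI
  relative rotation θ_0 = (1876 + 487)/EI = 2363/EI
A unit hogging moment at Q produces rotation L₁/(3EI) + L₂/(3EI) = 6.667/EI.
Compatibility: M_Q·(L₁+L₂)/(3EI) = θ_0, giving M_Q = 354.5 kip·ft (hogging).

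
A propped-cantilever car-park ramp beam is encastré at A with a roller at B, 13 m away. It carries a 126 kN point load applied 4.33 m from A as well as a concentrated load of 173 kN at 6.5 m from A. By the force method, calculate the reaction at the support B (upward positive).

Release the roller at B. Primary structure: cantilever fixed at A.
Free-end deflection of the primary structure under the applied loading (downward +):
  point load 126 at a = 4.33: Pa²(3L − a)/(6EI) = 13651/EI
  point load 173 at a = 6.5: Pa²(3L − a)/(6EI) = 39592/EI
  δ_0 = 53242/EI
Flexibility coefficient — unit upward force at B: δ_{BB} = L³/(3EI) = 732.3/EI.
The prop prevents deflection at B: R_B = δ_0/δ_{BB} = 53242/732.3 = 72.7 kN.

R_B = 72.7 kN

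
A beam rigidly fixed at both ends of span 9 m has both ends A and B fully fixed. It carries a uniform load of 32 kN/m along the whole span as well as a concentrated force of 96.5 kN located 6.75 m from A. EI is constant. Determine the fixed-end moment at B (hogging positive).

M_B = 338.1 kN·m

Take the two fixed-end moments M_A, M_B as redundants; the released structure is the simple span AB.
End rotations of the released simple span under the applied load (×1/EI):
  at A: UDL 32: wL³/(24EI) = 972/EI
  at B: UDL 32: wL³/(24EI) = 972/EI
  at A: point load 96.5 at a = 6.75: Pab(L + b)/(6LEI) = 305.3/EI
  at B: point load 96.5 at a = 6.75: Pab(L + a)/(6LEI) = 427.5/EI
  θ_A0 = 1277/EI,  θ_B0 = 1399/EI
Flexibility coefficients: a unit moment at one end gives L/(3EI) there and L/(6EI) at the far end, so f₁₁ = f₂₂ = 3/EI and f₁₂ = f₂₁ = 1.5/EI.
Compatibility — zero rotation at each built-in end:
  3 M_A + 1.5 M_B = 1277
  1.5 M_A + 3 M_B = 1399
Solving the pair gives M_A = 256.7 kN·m and M_B = 338.1 kN·m (hogging).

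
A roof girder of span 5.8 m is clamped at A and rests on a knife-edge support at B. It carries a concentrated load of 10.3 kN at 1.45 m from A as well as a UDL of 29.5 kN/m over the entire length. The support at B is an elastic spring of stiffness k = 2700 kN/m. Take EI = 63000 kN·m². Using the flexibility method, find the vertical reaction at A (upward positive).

Take the reaction at B as the redundant and release it; the primary structure is a cantilever fixed at A.
Free-end deflection of the primary structure under the applied loading (downward +):
  point load 10.3 at a = 1.45: Pa²(3L − a)/(6EI) = 57.57/EI
  UDL 29.5: wL⁴/(8EI) = 4173/EI
  δ_0 = 4231/EI
Tip deflection under a unit load at B: L³/(3EI) = 65.04/EI.
With EI = 63000 kN·m²: δ_0 = 0.067151 m and δ_{BB} = 0.001032 m/kN.
Compatibility — the spring shortens by R_B/k under the reaction it provides: δ_0 − R_B·δ_{BB} = R_B/k. With 1/k = 0.00037 m/kN, R_B = δ_0 / (δ_{BB} + 1/k) = 0.067151 / (0.001032 + 0.00037) = 47.87 kN.
Vertical equilibrium: R_A = ΣP − R_B = 181.4 − 47.87 = 133.5 kN.

R_A = 133.5 kN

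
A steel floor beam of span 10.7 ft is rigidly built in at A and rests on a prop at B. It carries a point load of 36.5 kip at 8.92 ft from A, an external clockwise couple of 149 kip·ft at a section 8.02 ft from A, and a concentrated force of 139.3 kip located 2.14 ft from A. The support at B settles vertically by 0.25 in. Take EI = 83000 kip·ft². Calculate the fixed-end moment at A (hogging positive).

Choose R_B as the redundant. The primary structure is the cantilever fixed at A.
Deflection at B on the released cantilever, summing each load's contribution:
  point load 36.5 at a = 8.92: Pa²(3L − a)/(6EI) = 11220/EI
  clockwise couple 149 at a = 8.02: M₀a(2L − a)/(2EI) = 7994/EI
  point load 139.3 at a = 2.14: Pa²(3L − a)/(6EI) = 3185/EI
  δ_0 = 22400/EI
Tip deflection under a unit load at B: L³/(3EI) = 408.3/EI.
With EI = 83000 kip·ft²: δ_0 = 0.26988 ft and δ_{BB} = 0.00492 ft/kip.
Compatibility — the beam at B must follow the support down by 0.02083 ft: δ_0 − R_B·δ_{BB} = 0.02083, so R_B = (0.26988 − 0.02083)/0.00492 = 50.62 kip.
Moment equilibrium about A: M_A = Σ(load moments about A) − R_B·L = 772.7 − 50.62×10.7 = 231.1 kip·ft.

M_A = 231.1 kip·ft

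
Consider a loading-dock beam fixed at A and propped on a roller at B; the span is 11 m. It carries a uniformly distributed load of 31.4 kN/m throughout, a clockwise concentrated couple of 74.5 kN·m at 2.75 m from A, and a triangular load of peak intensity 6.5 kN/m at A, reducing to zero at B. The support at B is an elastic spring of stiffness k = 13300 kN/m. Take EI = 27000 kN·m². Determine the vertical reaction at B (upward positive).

R_B = 140.5 kN

Release the roller at B. Primary structure: cantilever fixed at A.
Primary-structure tip deflection at B by superposition:
  UDL 31.4: wL⁴/(8EI) = 57466/EI
  clockwise couple 74.5 at a = 2.75: M₀a(2L − a)/(2EI) = 1972/EI
  triangular load, peak 6.5 at the fixed end: w₀L⁴/(30EI) = 3172/EI
  δ_0 = 62610/EI
Tip deflection under a unit load at B: L³/(3EI) = 443.7/EI.
With EI = 27000 kN·m²: δ_0 = 2.3189 m and δ_{BB} = 0.016432 m/kN.
Compatibility — the spring shortens by R_B/k under the reaction it provides: δ_0 − R_B·δ_{BB} = R_B/k. With 1/k = 0.000075 m/kN, R_B = δ_0 / (δ_{BB} + 1/k) = 2.3189 / (0.016432 + 0.000075) = 140.5 kN.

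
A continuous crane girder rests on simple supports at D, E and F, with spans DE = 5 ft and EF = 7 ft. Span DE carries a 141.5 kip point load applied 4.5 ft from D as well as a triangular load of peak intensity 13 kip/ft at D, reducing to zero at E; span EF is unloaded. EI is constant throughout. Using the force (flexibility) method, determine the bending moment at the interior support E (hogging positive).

M_E = 33.1 kip·ft

Take M_E as the redundant. Released structure: two simple spans DE and EF with a hinge at E.
End slopes at the hinge E, treating each span as simply supported:
  span DE: point load 141.5 at a = 4.5: Pab(L + a)/(6LEI) = 100.8/EI
  span DE: triangular load, peak 13: 7w₀L³/(360EI) = 31.6/EI
  relative rotation θ_0 = (132.4 + 0)/EI = 132.4/EI
A unit hogging moment at E produces rotation L₁/(3EI) + L₂/(3EI) = 4/EI.
Compatibility: M_E·(L₁+L₂)/(3EI) = θ_0, giving M_E = 33.1 kip·ft (hogging).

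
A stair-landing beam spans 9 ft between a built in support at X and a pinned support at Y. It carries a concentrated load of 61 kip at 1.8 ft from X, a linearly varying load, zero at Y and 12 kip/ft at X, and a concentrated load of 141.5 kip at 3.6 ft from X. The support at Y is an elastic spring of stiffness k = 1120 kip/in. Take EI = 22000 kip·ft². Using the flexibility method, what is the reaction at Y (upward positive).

Remove the prop at Y; the released (primary) structure is a cantilever built in at X.
Deflection at Y on the released cantilever, summing each load's contribution:
  point load 61 at a = 1.8: Pa²(3L − a)/(6EI) = 830.1/EI
  triangular load, peak 12 at the fixed end: w₀L⁴/(30EI) = 2624/EI
  point load 141.5 at a = 3.6: Pa²(3L − a)/(6EI) = 7152/EI
  δ_0 = 10606/EI
Tip deflection under a unit load at Y: L³/(3EI) = 243/EI.
With EI = 22000 kip·ft²: δ_0 = 0.48211 ft and δ_{YY} = 0.011045 ft/kip.
Compatibility — the spring shortens by R_Y/k under the reaction it provides: δ_0 − R_Y·δ_{YY} = R_Y/k. With 1/k = 1/(1120×12) ft/kip = 0.000074 ft/kip, R_Y = δ_0 / (δ_{YY} + 1/k) = 0.48211 / (0.011045 + 0.000074) = 43.36 kip.

R_Y = 43.36 kip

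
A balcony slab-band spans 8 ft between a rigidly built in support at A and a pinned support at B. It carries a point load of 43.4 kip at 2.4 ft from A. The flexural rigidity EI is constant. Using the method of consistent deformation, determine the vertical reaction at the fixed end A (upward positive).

R_A = 38.13 kip

Remove the prop at B; the released (primary) structure is a cantilever built in at A.
Primary-structure tip deflection at B by superposition:
  point load 43.4 at a = 2.4: Pa²(3L − a)/(6EI) = 899.9/EI
Flexibility coefficient — unit upward force at B: δ_{BB} = L³/(3EI) = 170.7/EI.
The prop prevents deflection at B: R_B = δ_0/δ_{BB} = 899.9/170.7 = 5.273 kip.
Vertical equilibrium: R_A = ΣP − R_B = 43.4 − 5.273 = 38.13 kip.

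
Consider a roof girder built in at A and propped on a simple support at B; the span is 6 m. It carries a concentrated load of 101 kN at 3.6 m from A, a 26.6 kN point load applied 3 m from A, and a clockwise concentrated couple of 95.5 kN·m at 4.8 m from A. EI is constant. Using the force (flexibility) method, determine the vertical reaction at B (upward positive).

R_B = 74.86 kN

Take the reaction at B as the redundant and release it; the primary structure is a cantilever fixed at A.
Primary-structure tip deflection at B by superposition:
  point load 101 at a = 3.6: Pa²(3L − a)/(6EI) = 3142/EI
  point load 26.6 at a = 3: Pa²(3L − a)/(6EI) = 598.5/EI
  clockwise couple 95.5 at a = 4.8: M₀a(2L − a)/(2EI) = 1650/EI
  δ_0 = 5390/EI
Tip deflection under a unit load at B: L³/(3EI) = 72/EI.
The prop prevents deflection at B: R_B = δ_0/δ_{BB} = 5390/72 = 74.86 kN.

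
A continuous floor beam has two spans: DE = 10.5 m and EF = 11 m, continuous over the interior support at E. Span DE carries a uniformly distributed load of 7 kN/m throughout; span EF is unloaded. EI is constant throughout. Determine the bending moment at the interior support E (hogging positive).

Take M_E as the redundant. Released structure: two simple spans DE and EF with a hinge at E.
Rotations at E on the released spans (each span's end-slope, ×1/EI):
  span DE: UDL 7: wL³/(24EI) = 337.6/EI
  relative rotation θ_0 = (337.6 + 0)/EI = 337.6/EI
A unit hogging moment at E produces rotation L₁/(3EI) + L₂/(3EI) = 7.167/EI.
Slope continuity at E: θ_0 = M_E·7.167/EI, so M_E = 337.6/7.167 = 47.11 kN·m (hogging).

M_E = 47.11 kN·m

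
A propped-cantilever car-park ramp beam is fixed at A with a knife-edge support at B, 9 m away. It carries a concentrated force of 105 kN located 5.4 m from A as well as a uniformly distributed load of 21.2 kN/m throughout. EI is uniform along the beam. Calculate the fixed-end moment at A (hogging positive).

Take the reaction at B as the redundant and release it; the primary structure is a cantilever fixed at A.
Primary-structure tip deflection at B by superposition:
  point load 105 at a = 5.4: Pa²(3L − a)/(6EI) = 11022/EI
  UDL 21.2: wL⁴/(8EI) = 17387/EI
  δ_0 = 28409/EI
Flexibility coefficient — unit upward force at B: δ_{BB} = L³/(3EI) = 243/EI.
The prop prevents deflection at B: R_B = δ_0/δ_{BB} = 28409/243 = 116.9 kN.
Moment equilibrium about A: M_A = Σ(load moments about A) − R_B·L = 1426 − 116.9×9 = 373.4 kN·m.

M_A = 373.4 kN·m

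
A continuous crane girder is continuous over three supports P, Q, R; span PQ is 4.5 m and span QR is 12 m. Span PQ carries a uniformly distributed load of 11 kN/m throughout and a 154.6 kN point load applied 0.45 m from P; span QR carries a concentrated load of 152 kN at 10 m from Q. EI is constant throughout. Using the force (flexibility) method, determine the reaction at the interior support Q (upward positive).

Take M_Q as the redundant. Released structure: two simple spans PQ and QR with a hinge at Q.
Discontinuity in slope at Q on the released structure — sum the simple-span end rotations:
  span PQ: UDL 11: wL³/(24EI) = 41.77/EI
  span PQ: point load 154.6 at a = 0.45: Pab(L + a)/(6LEI) = 51.66/EI
  span QR: point load 152 at a = 10: Pab(L + b)/(6LEI) = 591.1/EI
  relative rotation θ_0 = (93.42 + 591.1)/EI = 684.5/EI
A unit hogging moment at Q produces rotation L₁/(3EI) + L₂/(3EI) = 5.5/EI.
Compatibility: M_Q·(L₁+L₂)/(3EI) = θ_0, giving M_Q = 124.5 kN·m (hogging).
Span PQ, ΣM about P with M_Q applied at Q: R_Q^{PQ}·4.5 = 180.9 + 124.5, so R_Q^{PQ} = 67.87 kN and R_P = 204.1 − 67.87 = 136.2 kN.
Span QR, ΣM about R: R_Q^{QR}·12 = 304 + 124.5, so R_Q^{QR} = 35.71 kN and R_R = 152 − 35.71 = 116.3 kN.
R_Q = 67.87 + 35.71 = 103.6 kN.

R_Q = 103.6 kN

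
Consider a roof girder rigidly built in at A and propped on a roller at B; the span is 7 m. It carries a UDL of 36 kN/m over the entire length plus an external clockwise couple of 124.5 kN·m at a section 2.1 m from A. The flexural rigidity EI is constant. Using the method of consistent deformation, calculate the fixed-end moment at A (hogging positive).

Release the roller at B. Primary structure: cantilever fixed at A.
Deflection at B on the released cantilever, summing each load's contribution:
  UDL 36: wL⁴/(8EI) = 10804/EI
  clockwise couple 124.5 at a = 2.1: M₀a(2L − a)/(2EI) = 1556/EI
  δ_0 = 12360/EI
Tip deflection under a unit load at B: L³/(3EI) = 114.3/EI.
The prop prevents deflection at B: R_B = δ_0/δ_{BB} = 12360/114.3 = 108.1 kN.
Moment equilibrium about A: M_A = Σ(load moments about A) − R_B·L = 1006 − 108.1×7 = 249.8 kN·m.

M_A = 249.8 kN·m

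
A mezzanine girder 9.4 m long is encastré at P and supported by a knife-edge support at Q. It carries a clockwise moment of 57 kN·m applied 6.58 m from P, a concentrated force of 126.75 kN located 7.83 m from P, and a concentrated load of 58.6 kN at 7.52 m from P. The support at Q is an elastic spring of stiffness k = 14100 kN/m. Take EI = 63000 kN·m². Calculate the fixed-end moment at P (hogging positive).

Choose R_Q as the redundant. The primary structure is the cantilever fixed at P.
Downward deflection at the released point Q due to the loads:
  clockwise couple 57 at a = 6.58: M₀a(2L − a)/(2EI) = 2292/EI
  point load 126.75 at a = 7.83: Pa²(3L − a)/(6EI) = 26382/EI
  point load 58.6 at a = 7.52: Pa²(3L − a)/(6EI) = 11422/EI
  δ_0 = 40096/EI
Tip deflection under a unit load at Q: L³/(3EI) = 276.9/EI.
With EI = 63000 kN·m²: δ_0 = 0.63644 m and δ_{QQ} = 0.004395 m/kN.
Compatibility — the spring shortens by R_Q/k under the reaction it provides: δ_0 − R_Q·δ_{QQ} = R_Q/k. With 1/k = 0.000071 m/kN, R_Q = δ_0 / (δ_{QQ} + 1/k) = 0.63644 / (0.004395 + 0.000071) = 142.5 kN.
Moment equilibrium about P: M_P = Σ(load moments about P) − R_Q·L = 1490 − 142.5×9.4 = 150.4 kN·m.

M_P = 150.4 kN·m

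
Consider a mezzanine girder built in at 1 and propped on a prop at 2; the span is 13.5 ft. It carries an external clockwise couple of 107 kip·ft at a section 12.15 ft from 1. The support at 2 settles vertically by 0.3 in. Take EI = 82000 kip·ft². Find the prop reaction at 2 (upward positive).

Take the reaction at 2 as the redundant and release it; the primary structure is a cantilever fixed at 1.
Deflection at 2 on the released cantilever, summing each load's contribution:
  clockwise couple 107 at a = 12.15: M₀a(2L − a)/(2EI) = 9653/EI
Flexibility coefficient — unit upward force at 2: δ_{22} = L³/(3EI) = 820.1/EI.
With EI = 82000 kip·ft²: δ_0 = 0.11772 ft and δ_{22} = 0.010002 ft/kip.
Compatibility — the beam at 2 must follow the support down by 0.025 ft: δ_0 − R_2·δ_{22} = 0.025, so R_2 = (0.11772 − 0.025)/0.010002 = 9.27 kip.

R_2 = 9.27 kip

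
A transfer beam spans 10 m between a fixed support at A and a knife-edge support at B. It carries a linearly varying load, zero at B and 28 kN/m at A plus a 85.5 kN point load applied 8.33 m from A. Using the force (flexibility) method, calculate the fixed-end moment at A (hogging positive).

Remove the prop at B; the released (primary) structure is a cantilever built in at A.
Primary-structure tip deflection at B by superposition:
  triangular load, peak 28 at the fixed end: w₀L⁴/(30EI) = 9333/EI
  point load 85.5 at a = 8.33: Pa²(3L − a)/(6EI) = 21427/EI
  δ_0 = 30760/EI
Flexibility coefficient — unit upward force at B: δ_{BB} = L³/(3EI) = 333.3/EI.
Compatibility at B: δ_0 − R_B·δ_{BB} = 0, so R_B = 30760/333.3 = 92.28 kN.
Moment equilibrium about A: M_A = Σ(load moments about A) − R_B·L = 1179 − 92.28×10 = 256.1 kN·m.

M_A = 256.1 kN·m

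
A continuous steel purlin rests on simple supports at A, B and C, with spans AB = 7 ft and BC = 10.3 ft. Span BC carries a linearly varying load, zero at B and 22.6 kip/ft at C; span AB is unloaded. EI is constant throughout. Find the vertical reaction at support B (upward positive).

Release continuity at B by inserting a hinge; the redundant is the internal moment M_B. The primary structure is two simply-supported spans AB and BC.
Rotations at B on the released spans (each span's end-slope, ×1/EI):
  span BC: triangular load, peak 22.6: 7w₀L³/(360EI) = 480.2/EI
  relative rotation θ_0 = (0 + 480.2)/EI = 480.2/EI
A unit hogging moment at B produces rotation L₁/(3EI) + L₂/(3EI) = 5.767/EI.
Slope continuity at B: θ_0 = M_B·5.767/EI, so M_B = 480.2/5.767 = 83.27 kip·ft (hogging).
Span AB, ΣM about A with M_B applied at B: R_B^{AB}·7 = 0 + 83.27, so R_B^{AB} = 11.9 kip and R_A = 0 − 11.9 = -11.9 kip.
Span BC, ΣM about C: R_B^{BC}·10.3 = 399.6 + 83.27, so R_B^{BC} = 46.88 kip and R_C = 116.4 − 46.88 = 69.51 kip.
R_B = 11.9 + 46.88 = 58.78 kip.

R_B = 58.78 kip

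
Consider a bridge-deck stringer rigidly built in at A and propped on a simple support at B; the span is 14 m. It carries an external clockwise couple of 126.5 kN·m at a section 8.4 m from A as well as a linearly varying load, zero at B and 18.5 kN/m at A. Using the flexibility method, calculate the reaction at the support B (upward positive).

R_B = 37.28 kN

Release the roller at B. Primary structure: cantilever fixed at A.
Primary-structure tip deflection at B by superposition:
  clockwise couple 126.5 at a = 8.4: M₀a(2L − a)/(2EI) = 10413/EI
  triangular load, peak 18.5 at the fixed end: w₀L⁴/(30EI) = 23690/EI
  δ_0 = 34103/EI
Flexibility coefficient — unit upward force at B: δ_{BB} = L³/(3EI) = 914.7/EI.
Compatibility at B: δ_0 − R_B·δ_{BB} = 0, so R_B = 34103/914.7 = 37.28 kN.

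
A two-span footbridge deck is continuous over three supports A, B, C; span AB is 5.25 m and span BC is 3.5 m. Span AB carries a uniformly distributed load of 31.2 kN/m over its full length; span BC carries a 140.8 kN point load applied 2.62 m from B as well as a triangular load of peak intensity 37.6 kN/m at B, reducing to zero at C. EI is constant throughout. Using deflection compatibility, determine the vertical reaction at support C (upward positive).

R_C = 98.76 kN

Take M_B as the redundant. Released structure: two simple spans AB and BC with a hinge at B.
Discontinuity in slope at B on the released structure — sum the simple-span end rotations:
  span AB: UDL 31.2: wL³/(24EI) = 188.1/EI
  span BC: point load 140.8 at a = 2.62: Pab(L + b)/(6LEI) = 67.71/EI
  span BC: triangular load, peak 37.6: w₀L³/(45EI) = 35.82/EI
  relative rotation θ_0 = (188.1 + 103.5)/EI = 291.6/EI
A unit hogging moment at B produces rotation L₁/(3EI) + L₂/(3EI) = 2.917/EI.
Slope continuity at B: θ_0 = M_B·2.917/EI, so M_B = 291.6/2.917 = 99.99 kN·m (hogging).
Span BC, ΣM about C: R_B^{BC}·3.5 = 277.4 + 99.99, so R_B^{BC} = 107.8 kN and R_C = 206.6 − 107.8 = 98.76 kN.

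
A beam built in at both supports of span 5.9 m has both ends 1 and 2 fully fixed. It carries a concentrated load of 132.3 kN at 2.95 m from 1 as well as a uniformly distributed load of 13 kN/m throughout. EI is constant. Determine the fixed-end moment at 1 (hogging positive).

Release both end moments; the primary structure is a simply-supported span 12 with redundants M_1 and M_2.
Simple-span end rotations at 1 and 2 under the given loads:
  at 1: point load 132.3 at a = 2.95: Pab(L + b)/(6LEI) = 287.8/EI
  at 2: point load 132.3 at a = 2.95: Pab(L + a)/(6LEI) = 287.8/EI
  at 1: UDL 13: wL³/(24EI) = 111.2/EI
  at 2: UDL 13: wL³/(24EI) = 111.2/EI
  θ_10 = 399.1/EI,  θ_20 = 399.1/EI
Flexibility coefficients: a unit moment at one end gives L/(3EI) there and L/(6EI) at the far end, so f₁₁ = f₂₂ = 1.967/EI and f₁₂ = f₂₁ = 0.9833/EI.
Compatibility — zero rotation at each built-in end:
  1.967 M_1 + 0.9833 M_2 = 399.1
  0.9833 M_1 + 1.967 M_2 = 399.1
Solving the pair gives M_1 = 135.3 kN·m and M_2 = 135.3 kN·m (hogging).

M_1 = 135.3 kN·m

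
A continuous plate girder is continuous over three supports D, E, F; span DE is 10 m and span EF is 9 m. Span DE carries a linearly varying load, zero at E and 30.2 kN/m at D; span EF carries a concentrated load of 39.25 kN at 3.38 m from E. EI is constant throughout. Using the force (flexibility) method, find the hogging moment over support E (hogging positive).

M_E = 124.6 kN·m

Insert a hinge at E; M_E is the redundant, and each span becomes simply supported.
Rotations at E on the released spans (each span's end-slope, ×1/EI):
  span DE: triangular load, peak 30.2: 7w₀L³/(360EI) = 587.2/EI
  span EF: point load 39.25 at a = 3.38: Pab(L + b)/(6LEI) = 201.9/EI
  relative rotation θ_0 = (587.2 + 201.9)/EI = 789.1/EI
A unit hogging moment at E produces rotation L₁/(3EI) + L₂/(3EI) = 6.333/EI.
Slope continuity at E: θ_0 = M_E·6.333/EI, so M_E = 789.1/6.333 = 124.6 kN·m (hogging).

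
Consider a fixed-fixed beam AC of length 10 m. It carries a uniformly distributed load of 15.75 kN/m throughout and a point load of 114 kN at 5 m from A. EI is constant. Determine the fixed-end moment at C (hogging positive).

M_C = 273.8 kN·m

Take the two fixed-end moments M_A, M_C as redundants; the released structure is the simple span AC.
End rotations of the released simple span under the applied load (×1/EI):
  at A: UDL 15.75: wL³/(24EI) = 656.2/EI
  at C: UDL 15.75: wL³/(24EI) = 656.2/EI
  at A: point load 114 at a = 5: Pab(L + b)/(6LEI) = 712.5/EI
  at C: point load 114 at a = 5: Pab(L + a)/(6LEI) = 712.5/EI
  θ_A0 = 1369/EI,  θ_C0 = 1369/EI
Flexibility coefficients: a unit moment at one end gives L/(3EI) there and L/(6EI) at the far end, so f₁₁ = f₂₂ = 3.333/EI and f₁₂ = f₂₁ = 1.667/EI.
Compatibility — zero rotation at each built-in end:
  3.333 M_A + 1.667 M_C = 1369
  1.667 M_A + 3.333 M_C = 1369
Solving the pair gives M_A = 273.8 kN·m and M_C = 273.8 kN·m (hogging).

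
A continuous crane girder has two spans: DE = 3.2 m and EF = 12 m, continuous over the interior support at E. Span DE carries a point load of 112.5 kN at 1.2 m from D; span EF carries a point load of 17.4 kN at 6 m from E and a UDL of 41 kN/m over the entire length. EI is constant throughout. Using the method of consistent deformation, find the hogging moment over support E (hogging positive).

M_E = 625.8 kN·m

Release continuity at E by inserting a hinge; the redundant is the internal moment M_E. The primary structure is two simply-supported spans DE and EF.
End slopes at the hinge E, treating each span as simply supported:
  span DE: point load 112.5 at a = 1.2: Pab(L + a)/(6LEI) = 61.88/EI
  span EF: point load 17.4 at a = 6: Pab(L + b)/(6LEI) = 156.6/EI
  span EF: UDL 41: wL³/(24EI) = 2952/EI
  relative rotation θ_0 = (61.88 + 3109)/EI = 3170/EI
A unit hogging moment at E produces rotation L₁/(3EI) + L₂/(3EI) = 5.067/EI.
Slope continuity at E: θ_0 = M_E·5.067/EI, so M_E = 3170/5.067 = 625.8 kN·m (hogging).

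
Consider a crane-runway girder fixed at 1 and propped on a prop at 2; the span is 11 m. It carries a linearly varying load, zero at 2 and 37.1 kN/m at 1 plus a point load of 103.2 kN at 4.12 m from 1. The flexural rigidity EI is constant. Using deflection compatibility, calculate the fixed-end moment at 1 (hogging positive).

Take the reaction at 2 as the redundant and release it; the primary structure is a cantilever fixed at 1.
Free-end deflection of the primary structure under the applied loading (downward +):
  triangular load, peak 37.1 at the fixed end: w₀L⁴/(30EI) = 18106/EI
  point load 103.2 at a = 4.12: Pa²(3L − a)/(6EI) = 8432/EI
  δ_0 = 26538/EI
Tip deflection under a unit load at 2: L³/(3EI) = 443.7/EI.
The prop prevents deflection at 2: R_2 = δ_0/δ_{22} = 26538/443.7 = 59.81 kN.
Moment equilibrium about 1: M_1 = Σ(load moments about 1) − R_2·L = 1173 − 59.81×11 = 515.4 kN·m.

M_1 = 515.4 kN·m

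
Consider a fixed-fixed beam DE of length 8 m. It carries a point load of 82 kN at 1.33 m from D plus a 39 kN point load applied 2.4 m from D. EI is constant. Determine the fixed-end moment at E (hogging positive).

Take the two fixed-end moments M_D, M_E as redundants; the released structure is the simple span DE.
End rotations of the released simple span under the applied load (×1/EI):
  at D: point load 82 at a = 1.33: Pab(L + b)/(6LEI) = 222.3/EI
  at E: point load 82 at a = 1.33: Pab(L + a)/(6LEI) = 141.4/EI
  at D: point load 39 at a = 2.4: Pab(L + b)/(6LEI) = 148.5/EI
  at E: point load 39 at a = 2.4: Pab(L + a)/(6LEI) = 113.6/EI
  θ_D0 = 370.8/EI,  θ_E0 = 255/EI
Flexibility coefficients: a unit moment at one end gives L/(3EI) there and L/(6EI) at the far end, so f₁₁ = f₂₂ = 2.667/EI and f₁₂ = f₂₁ = 1.333/EI.
Compatibility — zero rotation at each built-in end:
  2.667 M_D + 1.333 M_E = 370.8
  1.333 M_D + 2.667 M_E = 255
Solving the pair gives M_D = 121.7 kN·m and M_E = 34.77 kN·m (hogging).

M_E = 34.77 kN·m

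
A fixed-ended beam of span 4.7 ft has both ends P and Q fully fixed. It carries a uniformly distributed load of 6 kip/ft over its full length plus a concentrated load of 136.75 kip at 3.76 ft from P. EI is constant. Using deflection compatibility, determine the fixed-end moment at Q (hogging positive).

M_Q = 93.31 kip·ft

Take the two fixed-end moments M_P, M_Q as redundants; the released structure is the simple span PQ.
Simple-span end rotations at P and Q under the given loads:
  at P: UDL 6: wL³/(24EI) = 25.96/EI
  at Q: UDL 6: wL³/(24EI) = 25.96/EI
  at P: point load 136.75 at a = 3.76: Pab(L + b)/(6LEI) = 96.67/EI
  at Q: point load 136.75 at a = 3.76: Pab(L + a)/(6LEI) = 145/EI
  θ_P0 = 122.6/EI,  θ_Q0 = 171/EI
Flexibility coefficients: a unit moment at one end gives L/(3EI) there and L/(6EI) at the far end, so f₁₁ = f₂₂ = 1.567/EI and f₁₂ = f₂₁ = 0.7833/EI.
Compatibility — zero rotation at each built-in end:
  1.567 M_P + 0.7833 M_Q = 122.6
  0.7833 M_P + 1.567 M_Q = 171
Solving the pair gives M_P = 31.61 kip·ft and M_Q = 93.31 kip·ft (hogging).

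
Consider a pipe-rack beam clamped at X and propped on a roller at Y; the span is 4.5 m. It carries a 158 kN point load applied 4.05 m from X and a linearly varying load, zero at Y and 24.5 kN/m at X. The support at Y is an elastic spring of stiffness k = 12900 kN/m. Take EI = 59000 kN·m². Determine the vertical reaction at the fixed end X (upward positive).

Remove the prop at Y; the released (primary) structure is a cantilever built in at X.
Deflection at Y on the released cantilever, summing each load's contribution:
  point load 158 at a = 4.05: Pa²(3L − a)/(6EI) = 4082/EI
  triangular load, peak 24.5 at the fixed end: w₀L⁴/(30EI) = 334.9/EI
  δ_0 = 4417/EI
Flexibility coefficient — unit upward force at Y: δ_{YY} = L³/(3EI) = 30.38/EI.
With EI = 59000 kN·m²: δ_0 = 0.074858 m and δ_{YY} = 0.000515 m/kN.
Compatibility — the spring shortens by R_Y/k under the reaction it provides: δ_0 − R_Y·δ_{YY} = R_Y/k. With 1/k = 0.000078 m/kN, R_Y = δ_0 / (δ_{YY} + 1/k) = 0.074858 / (0.000515 + 0.000078) = 126.4 kN.
Vertical equilibrium: R_X = ΣP − R_Y = 213.1 − 126.4 = 86.75 kN.

R_X = 86.75 kN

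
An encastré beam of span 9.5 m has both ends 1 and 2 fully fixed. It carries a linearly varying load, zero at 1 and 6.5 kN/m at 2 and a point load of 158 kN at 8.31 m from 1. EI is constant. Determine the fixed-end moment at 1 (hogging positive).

Take the two fixed-end moments M_1, M_2 as redundants; the released structure is the simple span 12.
On the primary (simply-supported) span, the end slopes from the loading are:
  at 1: triangular load, peak 6.5: 7w₀L³/(360EI) = 108.4/EI
  at 2: triangular load, peak 6.5: w₀L³/(45EI) = 123.8/EI
  at 1: point load 158 at a = 8.31: Pab(L + b)/(6LEI) = 293/EI
  at 2: point load 158 at a = 8.31: Pab(L + a)/(6LEI) = 488.2/EI
  θ_10 = 401.4/EI,  θ_20 = 612/EI
Flexibility coefficients: a unit moment at one end gives L/(3EI) there and L/(6EI) at the far end, so f₁₁ = f₂₂ = 3.167/EI and f₁₂ = f₂₁ = 1.583/EI.
Compatibility — zero rotation at each built-in end:
  3.167 M_1 + 1.583 M_2 = 401.4
  1.583 M_1 + 3.167 M_2 = 612
Solving the pair gives M_1 = 40.16 kN·m and M_2 = 173.2 kN·m (hogging).

M_1 = 40.16 kN·m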